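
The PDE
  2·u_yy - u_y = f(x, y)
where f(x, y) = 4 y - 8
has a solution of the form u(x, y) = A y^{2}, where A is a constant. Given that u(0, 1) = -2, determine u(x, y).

Answer: u(x, y) = - 2 y^{2}

Derivation:
Substitute the ansatz u = A y^{2} into the left-hand side.
Derivatives of the ansatz:
  u_yy = 2 A
  u_y = 2 A y
Term by term:
  2·u_yy = 4 A
  -u_y = - 2 A y
So the left-hand side equals
  - 2 A y + 4 A
This must equal f(x, y) = 4 y - 8 identically.
Matching coefficients of the independent functions:
  [constant term]:  4 A = -8
  [y]:  - 2 A = 4
Solving: A = -2.
Check against the point condition:
  u(0, 1) = -2  ⟹  A = -2  ✓
Hence u(x, y) = - 2 y^{2}.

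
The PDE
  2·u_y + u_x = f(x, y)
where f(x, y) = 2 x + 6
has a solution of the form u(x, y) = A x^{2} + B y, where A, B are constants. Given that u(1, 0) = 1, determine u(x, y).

Substitute the ansatz u = A x^{2} + B y into the left-hand side.
Derivatives of the ansatz:
  u_y = B
  u_x = 2 A x
Term by term:
  2·u_y = 2 B
  u_x = 2 A x
So the left-hand side equals
  2 A x + 2 B
This must equal f(x, y) = 2 x + 6 identically.
Matching coefficients of the independent functions:
  [constant term]:  2 B = 6
  [x]:  2 A = 2
Solving: A = 1, B = 3.
Check against the point condition:
  u(1, 0) = 1  ⟹  A = 1  ✓
Hence u(x, y) = x^{2} + 3 y.

Answer: u(x, y) = x^{2} + 3 y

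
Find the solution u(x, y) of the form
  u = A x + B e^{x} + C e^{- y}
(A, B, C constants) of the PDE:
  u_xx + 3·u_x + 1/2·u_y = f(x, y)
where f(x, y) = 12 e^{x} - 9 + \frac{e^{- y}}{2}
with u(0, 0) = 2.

Substitute the ansatz u = A x + B e^{x} + C e^{- y} into the left-hand side.
Derivatives of the ansatz:
  u_xx = B e^{x}
  u_x = A + B e^{x}
  u_y = - C e^{- y}
Term by term:
  u_xx = B e^{x}
  3·u_x = 3 A + 3 B e^{x}
  1/2·u_y = - \frac{C e^{- y}}{2}
So the left-hand side equals
  3 A + 4 B e^{x} - \frac{C e^{- y}}{2}
This must equal f(x, y) = 12 e^{x} - 9 + \frac{e^{- y}}{2} identically.
Matching coefficients of the independent functions:
  [constant term]:  3 A = -9
  [e^{x}]:  4 B = 12
  [e^{- y}]:  - \frac{C}{2} = \frac{1}{2}
Solving: A = -3, B = 3, C = -1.
Check against the point condition:
  u(0, 0) = 2  ⟹  B + C = 2  ✓
Hence u(x, y) = - 3 x + 3 e^{x} - e^{- y}.

Answer: u(x, y) = - 3 x + 3 e^{x} - e^{- y}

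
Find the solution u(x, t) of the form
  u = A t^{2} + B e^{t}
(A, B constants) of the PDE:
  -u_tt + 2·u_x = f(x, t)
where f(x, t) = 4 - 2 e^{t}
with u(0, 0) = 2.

Substitute the ansatz u = A t^{2} + B e^{t} into the left-hand side.
Derivatives of the ansatz:
  u_tt = 2 A + B e^{t}
  u_x = 0
Term by term:
  -u_tt = - 2 A - B e^{t}
  2·u_x = 0
So the left-hand side equals
  - 2 A - B e^{t}
This must equal f(x, t) = 4 - 2 e^{t} identically.
Matching coefficients of the independent functions:
  [constant term]:  - 2 A = 4
  [e^{t}]:  - B = -2
Solving: A = -2, B = 2.
Check against the point condition:
  u(0, 0) = 2  ⟹  B = 2  ✓
Hence u(x, t) = - 2 t^{2} + 2 e^{t}.

Answer: u(x, t) = - 2 t^{2} + 2 e^{t}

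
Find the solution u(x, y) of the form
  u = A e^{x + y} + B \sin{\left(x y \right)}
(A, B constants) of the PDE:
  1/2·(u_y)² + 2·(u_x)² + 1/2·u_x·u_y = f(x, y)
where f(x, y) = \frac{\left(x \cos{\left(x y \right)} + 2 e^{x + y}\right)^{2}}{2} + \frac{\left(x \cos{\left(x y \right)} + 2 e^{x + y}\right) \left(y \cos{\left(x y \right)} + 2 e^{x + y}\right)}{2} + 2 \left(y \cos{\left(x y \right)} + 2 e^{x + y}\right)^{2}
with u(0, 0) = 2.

Substitute the ansatz u = A e^{x + y} + B \sin{\left(x y \right)} into the left-hand side.
Derivatives of the ansatz:
  u_y = A e^{x} e^{y} + B x \cos{\left(x y \right)}
  u_x = A e^{x} e^{y} + B y \cos{\left(x y \right)}
Term by term:
  1/2·(u_y)² = \frac{A^{2} e^{2 x} e^{2 y}}{2} + A B x e^{x} e^{y} \cos{\left(x y \right)} + \frac{B^{2} x^{2} \cos^{2}{\left(x y \right)}}{2}
  2·(u_x)² = 2 A^{2} e^{2 x} e^{2 y} + 4 A B y e^{x} e^{y} \cos{\left(x y \right)} + 2 B^{2} y^{2} \cos^{2}{\left(x y \right)}
  1/2·u_x·u_y = \frac{A^{2} e^{2 x} e^{2 y}}{2} + \frac{A B x e^{x} e^{y} \cos{\left(x y \right)}}{2} + \frac{A B y e^{x} e^{y} \cos{\left(x y \right)}}{2} + \frac{B^{2} x y \cos^{2}{\left(x y \right)}}{2}
So the left-hand side equals
  3 A^{2} e^{2 x} e^{2 y} + \frac{3 A B x e^{x} e^{y} \cos{\left(x y \right)}}{2} + \frac{9 A B y e^{x} e^{y} \cos{\left(x y \right)}}{2} + \frac{B^{2} x^{2} \cos^{2}{\left(x y \right)}}{2} + \frac{B^{2} x y \cos^{2}{\left(x y \right)}}{2} + 2 B^{2} y^{2} \cos^{2}{\left(x y \right)}
This must equal f(x, y) identically; expanded, f = \frac{x^{2} \cos^{2}{\left(x y \right)}}{2} + \frac{x y \cos^{2}{\left(x y \right)}}{2} + 3 x e^{x} e^{y} \cos{\left(x y \right)} + 2 y^{2} \cos^{2}{\left(x y \right)} + 9 y e^{x} e^{y} \cos{\left(x y \right)} + 12 e^{2 x} e^{2 y}.
Matching coefficients of the independent functions:
  [x^{2} \cos^{2}{\left(x y \right)}, x y \cos^{2}{\left(x y \right)}]:  \frac{B^{2}}{2} = \frac{1}{2}
  [y^{2} \cos^{2}{\left(x y \right)}]:  2 B^{2} = 2
  [e^{2 x} e^{2 y}]:  3 A^{2} = 12
  [x e^{x} e^{y} \cos{\left(x y \right)}]:  \frac{3 A B}{2} = 3
  [y e^{x} e^{y} \cos{\left(x y \right)}]:  \frac{9 A B}{2} = 9
These equations allow (A, B) = (-2, -1) or (2, 1).
Impose the point condition(s):
  u(0, 0) = 2  ⟹  A = 2
Only A = 2, B = 1 satisfies everything.
Hence u(x, y) = 2 e^{x + y} + \sin{\left(x y \right)}.

Answer: u(x, y) = 2 e^{x + y} + \sin{\left(x y \right)}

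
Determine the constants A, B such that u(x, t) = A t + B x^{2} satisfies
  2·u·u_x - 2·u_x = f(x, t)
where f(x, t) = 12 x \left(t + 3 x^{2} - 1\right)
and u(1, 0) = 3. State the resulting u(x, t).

Answer: u(x, t) = t + 3 x^{2}

Derivation:
Substitute the ansatz u = A t + B x^{2} into the left-hand side.
Derivatives of the ansatz:
  u_x = 2 B x
Term by term:
  2·u·u_x = 4 A B t x + 4 B^{2} x^{3}
  -2·u_x = - 4 B x
So the left-hand side equals
  4 A B t x + 4 B^{2} x^{3} - 4 B x
This must equal f(x, t) identically; expanded, f = 12 t x + 36 x^{3} - 12 x.
Matching coefficients of the independent functions:
  [x]:  - 4 B = -12
  [x^{3}]:  4 B^{2} = 36
  [t x]:  4 A B = 12
Solving: A = 1, B = 3.
Check against the point condition:
  u(1, 0) = 3  ⟹  B = 3  ✓
Hence u(x, t) = t + 3 x^{2}.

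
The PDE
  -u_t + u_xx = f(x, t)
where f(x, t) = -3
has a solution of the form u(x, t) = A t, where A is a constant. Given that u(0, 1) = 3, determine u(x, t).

Substitute the ansatz u = A t into the left-hand side.
Derivatives of the ansatz:
  u_t = A
  u_xx = 0
Term by term:
  -u_t = - A
  u_xx = 0
So the left-hand side equals
  - A
This must equal f(x, t) = -3 identically.
Matching coefficients of the independent functions:
  [constant term]:  - A = -3
Solving: A = 3.
Check against the point condition:
  u(0, 1) = 3  ⟹  A = 3  ✓
Hence u(x, t) = 3 t.

Answer: u(x, t) = 3 t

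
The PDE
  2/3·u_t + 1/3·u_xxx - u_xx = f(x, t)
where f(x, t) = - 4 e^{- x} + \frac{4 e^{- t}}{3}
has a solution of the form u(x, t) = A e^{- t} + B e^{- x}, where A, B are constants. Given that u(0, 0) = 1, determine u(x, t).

Answer: u(x, t) = 3 e^{- x} - 2 e^{- t}

Derivation:
Substitute the ansatz u = A e^{- t} + B e^{- x} into the left-hand side.
Derivatives of the ansatz:
  u_t = - A e^{- t}
  u_xxx = - B e^{- x}
  u_xx = B e^{- x}
Term by term:
  2/3·u_t = - \frac{2 A e^{- t}}{3}
  1/3·u_xxx = - \frac{B e^{- x}}{3}
  -u_xx = - B e^{- x}
So the left-hand side equals
  - \frac{2 A e^{- t}}{3} - \frac{4 B e^{- x}}{3}
This must equal f(x, t) = - 4 e^{- x} + \frac{4 e^{- t}}{3} identically.
Matching coefficients of the independent functions:
  [e^{- t}]:  - \frac{2 A}{3} = \frac{4}{3}
  [e^{- x}]:  - \frac{4 B}{3} = -4
Solving: A = -2, B = 3.
Check against the point condition:
  u(0, 0) = 1  ⟹  A + B = 1  ✓
Hence u(x, t) = 3 e^{- x} - 2 e^{- t}.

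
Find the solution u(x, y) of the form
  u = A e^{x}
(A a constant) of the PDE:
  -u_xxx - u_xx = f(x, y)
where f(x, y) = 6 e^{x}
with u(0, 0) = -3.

Substitute the ansatz u = A e^{x} into the left-hand side.
Derivatives of the ansatz:
  u_xxx = A e^{x}
  u_xx = A e^{x}
Term by term:
  -u_xxx = - A e^{x}
  -u_xx = - A e^{x}
So the left-hand side equals
  - 2 A e^{x}
This must equal f(x, y) = 6 e^{x} identically.
Matching coefficients of the independent functions:
  [e^{x}]:  - 2 A = 6
Solving: A = -3.
Check against the point condition:
  u(0, 0) = -3  ⟹  A = -3  ✓
Hence u(x, y) = - 3 e^{x}.

Answer: u(x, y) = - 3 e^{x}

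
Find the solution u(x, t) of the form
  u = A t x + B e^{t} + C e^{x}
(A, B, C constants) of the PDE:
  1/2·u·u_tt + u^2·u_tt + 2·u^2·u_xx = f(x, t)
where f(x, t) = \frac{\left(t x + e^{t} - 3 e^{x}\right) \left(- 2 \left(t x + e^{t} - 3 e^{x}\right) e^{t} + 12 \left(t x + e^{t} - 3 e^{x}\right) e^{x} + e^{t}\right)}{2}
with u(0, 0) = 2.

Answer: u(x, t) = - t x - e^{t} + 3 e^{x}

Derivation:
Substitute the ansatz u = A t x + B e^{t} + C e^{x} into the left-hand side.
Derivatives of the ansatz:
  u_tt = B e^{t}
  u_xx = C e^{x}
Term by term:
  1/2·u·u_tt = \frac{A B t x e^{t}}{2} + \frac{B^{2} e^{2 t}}{2} + \frac{B C e^{t} e^{x}}{2}
  u^2·u_tt = A^{2} B t^{2} x^{2} e^{t} + 2 A B^{2} t x e^{2 t} + 2 A B C t x e^{t} e^{x} + B^{3} e^{3 t} + 2 B^{2} C e^{2 t} e^{x} + B C^{2} e^{t} e^{2 x}
  2·u^2·u_xx = 2 A^{2} C t^{2} x^{2} e^{x} + 4 A B C t x e^{t} e^{x} + 4 A C^{2} t x e^{2 x} + 2 B^{2} C e^{2 t} e^{x} + 4 B C^{2} e^{t} e^{2 x} + 2 C^{3} e^{3 x}
So the left-hand side equals
  A^{2} B t^{2} x^{2} e^{t} + 2 A^{2} C t^{2} x^{2} e^{x} + 2 A B^{2} t x e^{2 t} + 6 A B C t x e^{t} e^{x} + \frac{A B t x e^{t}}{2} + 4 A C^{2} t x e^{2 x} + B^{3} e^{3 t} + 4 B^{2} C e^{2 t} e^{x} + \frac{B^{2} e^{2 t}}{2} + 5 B C^{2} e^{t} e^{2 x} + \frac{B C e^{t} e^{x}}{2} + 2 C^{3} e^{3 x}
This must equal f(x, t) identically; expanded, f = - t^{2} x^{2} e^{t} + 6 t^{2} x^{2} e^{x} - 2 t x e^{2 t} + 18 t x e^{t} e^{x} + \frac{t x e^{t}}{2} - 36 t x e^{2 x} - e^{3 t} + 12 e^{2 t} e^{x} + \frac{e^{2 t}}{2} - 45 e^{t} e^{2 x} - \frac{3 e^{t} e^{x}}{2} + 54 e^{3 x}.
Matching coefficients of the independent functions:
  [e^{t} e^{x}]:  \frac{B C}{2} = - \frac{3}{2}
  [e^{t} e^{2 x}]:  5 B C^{2} = -45
  [e^{2 t} e^{x}]:  4 B^{2} C = 12
  [t x e^{t}]:  \frac{A B}{2} = \frac{1}{2}
  [t x e^{2 t}]:  2 A B^{2} = -2
  [t x e^{2 x}]:  4 A C^{2} = -36
  [t^{2} x^{2} e^{t}]:  A^{2} B = -1
  [t^{2} x^{2} e^{x}]:  2 A^{2} C = 6
  [t x e^{t} e^{x}]:  6 A B C = 18
  [e^{2 t}]:  \frac{B^{2}}{2} = \frac{1}{2}
  [e^{3 t}]:  B^{3} = -1
  [e^{3 x}]:  2 C^{3} = 54
Solving: A = -1, B = -1, C = 3.
Check against the point condition:
  u(0, 0) = 2  ⟹  B + C = 2  ✓
Hence u(x, t) = - t x - e^{t} + 3 e^{x}.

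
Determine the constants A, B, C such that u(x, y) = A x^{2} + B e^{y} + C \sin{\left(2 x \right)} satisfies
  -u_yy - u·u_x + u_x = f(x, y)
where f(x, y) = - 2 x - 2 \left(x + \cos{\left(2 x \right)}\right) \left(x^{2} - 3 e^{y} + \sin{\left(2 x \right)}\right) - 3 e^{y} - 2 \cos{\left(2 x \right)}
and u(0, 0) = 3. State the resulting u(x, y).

Answer: u(x, y) = - x^{2} + 3 e^{y} - \sin{\left(2 x \right)}

Derivation:
Substitute the ansatz u = A x^{2} + B e^{y} + C \sin{\left(2 x \right)} into the left-hand side.
Derivatives of the ansatz:
  u_yy = B e^{y}
  u_x = 2 A x + 2 C \cos{\left(2 x \right)}
Term by term:
  -u_yy = - B e^{y}
  -u·u_x = - 2 A^{2} x^{3} - 2 A B x e^{y} - 2 A C x^{2} \cos{\left(2 x \right)} - 2 A C x \sin{\left(2 x \right)} - 2 B C e^{y} \cos{\left(2 x \right)} - 2 C^{2} \sin{\left(2 x \right)} \cos{\left(2 x \right)}
  u_x = 2 A x + 2 C \cos{\left(2 x \right)}
So the left-hand side equals
  - 2 A^{2} x^{3} - 2 A B x e^{y} - 2 A C x^{2} \cos{\left(2 x \right)} - 2 A C x \sin{\left(2 x \right)} + 2 A x - 2 B C e^{y} \cos{\left(2 x \right)} - B e^{y} - 2 C^{2} \sin{\left(2 x \right)} \cos{\left(2 x \right)} + 2 C \cos{\left(2 x \right)}
This must equal f(x, y) identically; expanded, f = - 2 x^{3} - 2 x^{2} \cos{\left(2 x \right)} + 6 x e^{y} - 2 x \sin{\left(2 x \right)} - 2 x + 6 e^{y} \cos{\left(2 x \right)} - 3 e^{y} - 2 \sin{\left(2 x \right)} \cos{\left(2 x \right)} - 2 \cos{\left(2 x \right)}.
Matching coefficients of the independent functions:
  [x]:  2 A = -2
  [x^{3}]:  - 2 A^{2} = -2
  [x e^{y}]:  - 2 A B = 6
  [x \sin{\left(2 x \right)}, x^{2} \cos{\left(2 x \right)}]:  - 2 A C = -2
  [e^{y} \cos{\left(2 x \right)}]:  - 2 B C = 6
  [\sin{\left(2 x \right)} \cos{\left(2 x \right)}]:  - 2 C^{2} = -2
  [e^{y}]:  - B = -3
  [\cos{\left(2 x \right)}]:  2 C = -2
Solving: A = -1, B = 3, C = -1.
Check against the point condition:
  u(0, 0) = 3  ⟹  B = 3  ✓
Hence u(x, y) = - x^{2} + 3 e^{y} - \sin{\left(2 x \right)}.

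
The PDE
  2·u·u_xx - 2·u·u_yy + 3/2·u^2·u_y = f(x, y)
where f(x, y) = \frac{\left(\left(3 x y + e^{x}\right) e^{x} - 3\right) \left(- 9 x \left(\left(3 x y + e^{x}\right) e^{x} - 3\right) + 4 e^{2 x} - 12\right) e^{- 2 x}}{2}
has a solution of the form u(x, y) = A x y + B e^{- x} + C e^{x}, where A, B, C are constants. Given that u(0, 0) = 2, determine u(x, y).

Answer: u(x, y) = - 3 x y - e^{x} + 3 e^{- x}

Derivation:
Substitute the ansatz u = A x y + B e^{- x} + C e^{x} into the left-hand side.
Derivatives of the ansatz:
  u_xx = B e^{- x} + C e^{x}
  u_yy = 0
  u_y = A x
Term by term:
  2·u·u_xx = 2 A B x y e^{- x} + 2 A C x y e^{x} + 2 B^{2} e^{- 2 x} + 4 B C + 2 C^{2} e^{2 x}
  -2·u·u_yy = 0
  3/2·u^2·u_y = \frac{3 A^{3} x^{3} y^{2}}{2} + 3 A^{2} B x^{2} y e^{- x} + 3 A^{2} C x^{2} y e^{x} + \frac{3 A B^{2} x e^{- 2 x}}{2} + 3 A B C x + \frac{3 A C^{2} x e^{2 x}}{2}
So the left-hand side equals
  \frac{3 A^{3} x^{3} y^{2}}{2} + 3 A^{2} B x^{2} y e^{- x} + 3 A^{2} C x^{2} y e^{x} + \frac{3 A B^{2} x e^{- 2 x}}{2} + 3 A B C x + 2 A B x y e^{- x} + \frac{3 A C^{2} x e^{2 x}}{2} + 2 A C x y e^{x} + 2 B^{2} e^{- 2 x} + 4 B C + 2 C^{2} e^{2 x}
This must equal f(x, y) identically; expanded, f = - \frac{81 x^{3} y^{2}}{2} - 27 x^{2} y e^{x} + 81 x^{2} y e^{- x} + 6 x y e^{x} - 18 x y e^{- x} - \frac{9 x e^{2 x}}{2} + 27 x - \frac{81 x e^{- 2 x}}{2} + 2 e^{2 x} - 12 + 18 e^{- 2 x}.
Matching coefficients of the independent functions:
  [constant term]:  4 B C = -12
  [x]:  3 A B C = 27
  [x e^{- 2 x}]:  \frac{3 A B^{2}}{2} = - \frac{81}{2}
  [x e^{2 x}]:  \frac{3 A C^{2}}{2} = - \frac{9}{2}
  [x^{3} y^{2}]:  \frac{3 A^{3}}{2} = - \frac{81}{2}
  [x y e^{- x}]:  2 A B = -18
  [x y e^{x}]:  2 A C = 6
  [x^{2} y e^{- x}]:  3 A^{2} B = 81
  [x^{2} y e^{x}]:  3 A^{2} C = -27
  [e^{- 2 x}]:  2 B^{2} = 18
  [e^{2 x}]:  2 C^{2} = 2
Solving: A = -3, B = 3, C = -1.
Check against the point condition:
  u(0, 0) = 2  ⟹  B + C = 2  ✓
Hence u(x, y) = - 3 x y - e^{x} + 3 e^{- x}.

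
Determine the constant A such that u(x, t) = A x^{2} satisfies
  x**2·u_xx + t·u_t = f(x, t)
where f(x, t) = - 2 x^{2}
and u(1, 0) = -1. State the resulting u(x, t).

Substitute the ansatz u = A x^{2} into the left-hand side.
Derivatives of the ansatz:
  u_xx = 2 A
  u_t = 0
Term by term:
  x**2·u_xx = 2 A x^{2}
  t·u_t = 0
So the left-hand side equals
  2 A x^{2}
This must equal f(x, t) = - 2 x^{2} identically.
Matching coefficients of the independent functions:
  [x^{2}]:  2 A = -2
Solving: A = -1.
Check against the point condition:
  u(1, 0) = -1  ⟹  A = -1  ✓
Hence u(x, t) = - x^{2}.

Answer: u(x, t) = - x^{2}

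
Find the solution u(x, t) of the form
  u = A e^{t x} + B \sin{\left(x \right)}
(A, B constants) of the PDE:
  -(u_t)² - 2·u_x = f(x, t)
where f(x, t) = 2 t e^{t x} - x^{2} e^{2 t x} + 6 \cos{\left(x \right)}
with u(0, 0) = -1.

Substitute the ansatz u = A e^{t x} + B \sin{\left(x \right)} into the left-hand side.
Derivatives of the ansatz:
  u_t = A x e^{t x}
  u_x = A t e^{t x} + B \cos{\left(x \right)}
Term by term:
  -(u_t)² = - A^{2} x^{2} e^{2 t x}
  -2·u_x = - 2 A t e^{t x} - 2 B \cos{\left(x \right)}
So the left-hand side equals
  - A^{2} x^{2} e^{2 t x} - 2 A t e^{t x} - 2 B \cos{\left(x \right)}
This must equal f(x, t) = 2 t e^{t x} - x^{2} e^{2 t x} + 6 \cos{\left(x \right)} identically.
Matching coefficients of the independent functions:
  [t e^{t x}]:  - 2 A = 2
  [x^{2} e^{2 t x}]:  - A^{2} = -1
  [\cos{\left(x \right)}]:  - 2 B = 6
Solving: A = -1, B = -3.
Check against the point condition:
  u(0, 0) = -1  ⟹  A = -1  ✓
Hence u(x, t) = - e^{t x} - 3 \sin{\left(x \right)}.

Answer: u(x, t) = - e^{t x} - 3 \sin{\left(x \right)}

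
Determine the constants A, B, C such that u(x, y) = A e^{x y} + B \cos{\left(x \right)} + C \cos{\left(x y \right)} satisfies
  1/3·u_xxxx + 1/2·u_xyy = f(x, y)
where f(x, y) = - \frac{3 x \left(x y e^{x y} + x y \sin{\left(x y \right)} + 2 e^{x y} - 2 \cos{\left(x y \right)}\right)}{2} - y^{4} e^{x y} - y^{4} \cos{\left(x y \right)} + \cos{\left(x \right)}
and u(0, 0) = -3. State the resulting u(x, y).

Substitute the ansatz u = A e^{x y} + B \cos{\left(x \right)} + C \cos{\left(x y \right)} into the left-hand side.
Derivatives of the ansatz:
  u_xxxx = A y^{4} e^{x y} + B \cos{\left(x \right)} + C y^{4} \cos{\left(x y \right)}
  u_xyy = A x^{2} y e^{x y} + 2 A x e^{x y} + C x^{2} y \sin{\left(x y \right)} - 2 C x \cos{\left(x y \right)}
Term by term:
  1/3·u_xxxx = \frac{A y^{4} e^{x y}}{3} + \frac{B \cos{\left(x \right)}}{3} + \frac{C y^{4} \cos{\left(x y \right)}}{3}
  1/2·u_xyy = \frac{A x^{2} y e^{x y}}{2} + A x e^{x y} + \frac{C x^{2} y \sin{\left(x y \right)}}{2} - C x \cos{\left(x y \right)}
So the left-hand side equals
  \frac{A x^{2} y e^{x y}}{2} + A x e^{x y} + \frac{A y^{4} e^{x y}}{3} + \frac{B \cos{\left(x \right)}}{3} + \frac{C x^{2} y \sin{\left(x y \right)}}{2} - C x \cos{\left(x y \right)} + \frac{C y^{4} \cos{\left(x y \right)}}{3}
This must equal f(x, y) identically; expanded, f = - \frac{3 x^{2} y e^{x y}}{2} - \frac{3 x^{2} y \sin{\left(x y \right)}}{2} - 3 x e^{x y} + 3 x \cos{\left(x y \right)} - y^{4} e^{x y} - y^{4} \cos{\left(x y \right)} + \cos{\left(x \right)}.
Matching coefficients of the independent functions:
  [x e^{x y}]:  A = -3
  [x \cos{\left(x y \right)}]:  - C = 3
  [y^{4} e^{x y}]:  \frac{A}{3} = -1
  [y^{4} \cos{\left(x y \right)}]:  \frac{C}{3} = -1
  [x^{2} y e^{x y}]:  \frac{A}{2} = - \frac{3}{2}
  [x^{2} y \sin{\left(x y \right)}]:  \frac{C}{2} = - \frac{3}{2}
  [\cos{\left(x \right)}]:  \frac{B}{3} = 1
Solving: A = -3, B = 3, C = -3.
Check against the point condition:
  u(0, 0) = -3  ⟹  A + B + C = -3  ✓
Hence u(x, y) = - 3 e^{x y} + 3 \cos{\left(x \right)} - 3 \cos{\left(x y \right)}.

Answer: u(x, y) = - 3 e^{x y} + 3 \cos{\left(x \right)} - 3 \cos{\left(x y \right)}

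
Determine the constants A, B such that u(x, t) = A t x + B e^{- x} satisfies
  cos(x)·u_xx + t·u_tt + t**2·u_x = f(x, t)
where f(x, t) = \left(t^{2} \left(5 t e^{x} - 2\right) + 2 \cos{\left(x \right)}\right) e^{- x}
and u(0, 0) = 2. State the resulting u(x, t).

Substitute the ansatz u = A t x + B e^{- x} into the left-hand side.
Derivatives of the ansatz:
  u_xx = B e^{- x}
  u_tt = 0
  u_x = A t - B e^{- x}
Term by term:
  cos(x)·u_xx = B e^{- x} \cos{\left(x \right)}
  t·u_tt = 0
  t**2·u_x = A t^{3} - B t^{2} e^{- x}
So the left-hand side equals
  A t^{3} - B t^{2} e^{- x} + B e^{- x} \cos{\left(x \right)}
This must equal f(x, t) = \left(t^{2} \left(5 t e^{x} - 2\right) + 2 \cos{\left(x \right)}\right) e^{- x} identically.
Matching coefficients of the independent functions:
  [t^{3}]:  A = 5
  [t^{2} e^{- x}]:  - B = -2
  [e^{- x} \cos{\left(x \right)}]:  B = 2
Solving: A = 5, B = 2.
Check against the point condition:
  u(0, 0) = 2  ⟹  B = 2  ✓
Hence u(x, t) = 5 t x + 2 e^{- x}.

Answer: u(x, t) = 5 t x + 2 e^{- x}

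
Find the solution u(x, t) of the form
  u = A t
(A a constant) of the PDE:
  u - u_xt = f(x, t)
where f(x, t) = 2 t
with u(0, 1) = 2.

Substitute the ansatz u = A t into the left-hand side.
Derivatives of the ansatz:
  u_xt = 0
Term by term:
  u = A t
  -u_xt = 0
So the left-hand side equals
  A t
This must equal f(x, t) = 2 t identically.
Matching coefficients of the independent functions:
  [t]:  A = 2
Solving: A = 2.
Check against the point condition:
  u(0, 1) = 2  ⟹  A = 2  ✓
Hence u(x, t) = 2 t.

Answer: u(x, t) = 2 t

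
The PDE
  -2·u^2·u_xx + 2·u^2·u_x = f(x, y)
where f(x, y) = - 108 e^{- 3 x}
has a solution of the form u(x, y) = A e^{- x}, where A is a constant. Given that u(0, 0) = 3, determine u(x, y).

Substitute the ansatz u = A e^{- x} into the left-hand side.
Derivatives of the ansatz:
  u_xx = A e^{- x}
  u_x = - A e^{- x}
Term by term:
  -2·u^2·u_xx = - 2 A^{3} e^{- 3 x}
  2·u^2·u_x = - 2 A^{3} e^{- 3 x}
So the left-hand side equals
  - 4 A^{3} e^{- 3 x}
This must equal f(x, y) = - 108 e^{- 3 x} identically.
Matching coefficients of the independent functions:
  [e^{- 3 x}]:  - 4 A^{3} = -108
Solving: A = 3.
Check against the point condition:
  u(0, 0) = 3  ⟹  A = 3  ✓
Hence u(x, y) = 3 e^{- x}.

Answer: u(x, y) = 3 e^{- x}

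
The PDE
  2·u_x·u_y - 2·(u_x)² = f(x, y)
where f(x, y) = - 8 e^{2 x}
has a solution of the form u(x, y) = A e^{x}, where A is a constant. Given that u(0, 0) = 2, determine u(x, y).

Answer: u(x, y) = 2 e^{x}

Derivation:
Substitute the ansatz u = A e^{x} into the left-hand side.
Derivatives of the ansatz:
  u_x = A e^{x}
  u_y = 0
Term by term:
  2·u_x·u_y = 0
  -2·(u_x)² = - 2 A^{2} e^{2 x}
So the left-hand side equals
  - 2 A^{2} e^{2 x}
This must equal f(x, y) = - 8 e^{2 x} identically.
Matching coefficients of the independent functions:
  [e^{2 x}]:  - 2 A^{2} = -8
These equations allow (A) = (-2) or (2).
Impose the point condition(s):
  u(0, 0) = 2  ⟹  A = 2
Only A = 2 satisfies everything.
Hence u(x, y) = 2 e^{x}.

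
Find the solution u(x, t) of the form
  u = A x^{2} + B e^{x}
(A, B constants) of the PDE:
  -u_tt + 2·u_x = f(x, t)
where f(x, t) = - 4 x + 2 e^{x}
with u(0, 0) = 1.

Substitute the ansatz u = A x^{2} + B e^{x} into the left-hand side.
Derivatives of the ansatz:
  u_tt = 0
  u_x = 2 A x + B e^{x}
Term by term:
  -u_tt = 0
  2·u_x = 4 A x + 2 B e^{x}
So the left-hand side equals
  4 A x + 2 B e^{x}
This must equal f(x, t) = - 4 x + 2 e^{x} identically.
Matching coefficients of the independent functions:
  [x]:  4 A = -4
  [e^{x}]:  2 B = 2
Solving: A = -1, B = 1.
Check against the point condition:
  u(0, 0) = 1  ⟹  B = 1  ✓
Hence u(x, t) = - x^{2} + e^{x}.

Answer: u(x, t) = - x^{2} + e^{x}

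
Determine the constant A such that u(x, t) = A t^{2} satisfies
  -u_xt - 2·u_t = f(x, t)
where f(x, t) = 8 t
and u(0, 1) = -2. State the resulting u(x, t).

Substitute the ansatz u = A t^{2} into the left-hand side.
Derivatives of the ansatz:
  u_xt = 0
  u_t = 2 A t
Term by term:
  -u_xt = 0
  -2·u_t = - 4 A t
So the left-hand side equals
  - 4 A t
This must equal f(x, t) = 8 t identically.
Matching coefficients of the independent functions:
  [t]:  - 4 A = 8
Solving: A = -2.
Check against the point condition:
  u(0, 1) = -2  ⟹  A = -2  ✓
Hence u(x, t) = - 2 t^{2}.

Answer: u(x, t) = - 2 t^{2}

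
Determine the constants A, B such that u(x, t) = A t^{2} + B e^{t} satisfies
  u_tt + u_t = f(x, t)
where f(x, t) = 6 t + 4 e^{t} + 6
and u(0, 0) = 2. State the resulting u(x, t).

Substitute the ansatz u = A t^{2} + B e^{t} into the left-hand side.
Derivatives of the ansatz:
  u_tt = 2 A + B e^{t}
  u_t = 2 A t + B e^{t}
Term by term:
  u_tt = 2 A + B e^{t}
  u_t = 2 A t + B e^{t}
So the left-hand side equals
  2 A t + 2 A + 2 B e^{t}
This must equal f(x, t) = 6 t + 4 e^{t} + 6 identically.
Matching coefficients of the independent functions:
  [constant term, t]:  2 A = 6
  [e^{t}]:  2 B = 4
Solving: A = 3, B = 2.
Check against the point condition:
  u(0, 0) = 2  ⟹  B = 2  ✓
Hence u(x, t) = 3 t^{2} + 2 e^{t}.

Answer: u(x, t) = 3 t^{2} + 2 e^{t}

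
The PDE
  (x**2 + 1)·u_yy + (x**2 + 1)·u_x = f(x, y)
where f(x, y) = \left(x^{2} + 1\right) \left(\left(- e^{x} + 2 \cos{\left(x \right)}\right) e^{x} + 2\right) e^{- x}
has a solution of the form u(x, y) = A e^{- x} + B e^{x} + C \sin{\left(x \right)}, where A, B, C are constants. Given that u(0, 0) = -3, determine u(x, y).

Substitute the ansatz u = A e^{- x} + B e^{x} + C \sin{\left(x \right)} into the left-hand side.
Derivatives of the ansatz:
  u_yy = 0
  u_x = - A e^{- x} + B e^{x} + C \cos{\left(x \right)}
Term by term:
  (x**2 + 1)·u_yy = 0
  (x**2 + 1)·u_x = - A x^{2} e^{- x} - A e^{- x} + B x^{2} e^{x} + B e^{x} + C x^{2} \cos{\left(x \right)} + C \cos{\left(x \right)}
So the left-hand side equals
  - A x^{2} e^{- x} - A e^{- x} + B x^{2} e^{x} + B e^{x} + C x^{2} \cos{\left(x \right)} + C \cos{\left(x \right)}
This must equal f(x, y) identically; expanded, f = - x^{2} e^{x} + 2 x^{2} \cos{\left(x \right)} + 2 x^{2} e^{- x} - e^{x} + 2 \cos{\left(x \right)} + 2 e^{- x}.
Matching coefficients of the independent functions:
  [x^{2} e^{- x}, e^{- x}]:  - A = 2
  [x^{2} e^{x}, e^{x}]:  B = -1
  [x^{2} \cos{\left(x \right)}, \cos{\left(x \right)}]:  C = 2
Solving: A = -2, B = -1, C = 2.
Check against the point condition:
  u(0, 0) = -3  ⟹  A + B = -3  ✓
Hence u(x, y) = - e^{x} + 2 \sin{\left(x \right)} - 2 e^{- x}.

Answer: u(x, y) = - e^{x} + 2 \sin{\left(x \right)} - 2 e^{- x}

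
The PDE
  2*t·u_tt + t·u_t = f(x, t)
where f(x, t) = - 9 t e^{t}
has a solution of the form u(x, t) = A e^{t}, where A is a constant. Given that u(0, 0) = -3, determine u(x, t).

Substitute the ansatz u = A e^{t} into the left-hand side.
Derivatives of the ansatz:
  u_tt = A e^{t}
  u_t = A e^{t}
Term by term:
  2*t·u_tt = 2 A t e^{t}
  t·u_t = A t e^{t}
So the left-hand side equals
  3 A t e^{t}
This must equal f(x, t) = - 9 t e^{t} identically.
Matching coefficients of the independent functions:
  [t e^{t}]:  3 A = -9
Solving: A = -3.
Check against the point condition:
  u(0, 0) = -3  ⟹  A = -3  ✓
Hence u(x, t) = - 3 e^{t}.

Answer: u(x, t) = - 3 e^{t}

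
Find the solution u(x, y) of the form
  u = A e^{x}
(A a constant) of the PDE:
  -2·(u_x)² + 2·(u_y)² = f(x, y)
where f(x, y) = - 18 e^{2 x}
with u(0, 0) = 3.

Answer: u(x, y) = 3 e^{x}

Derivation:
Substitute the ansatz u = A e^{x} into the left-hand side.
Derivatives of the ansatz:
  u_x = A e^{x}
  u_y = 0
Term by term:
  -2·(u_x)² = - 2 A^{2} e^{2 x}
  2·(u_y)² = 0
So the left-hand side equals
  - 2 A^{2} e^{2 x}
This must equal f(x, y) = - 18 e^{2 x} identically.
Matching coefficients of the independent functions:
  [e^{2 x}]:  - 2 A^{2} = -18
These equations allow (A) = (-3) or (3).
Impose the point condition(s):
  u(0, 0) = 3  ⟹  A = 3
Only A = 3 satisfies everything.
Hence u(x, y) = 3 e^{x}.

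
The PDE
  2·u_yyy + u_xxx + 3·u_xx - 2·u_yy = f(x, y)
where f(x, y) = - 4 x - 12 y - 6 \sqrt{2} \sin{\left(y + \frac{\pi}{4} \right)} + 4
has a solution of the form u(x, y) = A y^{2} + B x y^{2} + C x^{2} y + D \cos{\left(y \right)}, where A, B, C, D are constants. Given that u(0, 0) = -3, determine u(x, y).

Answer: u(x, y) = - 2 x^{2} y + x y^{2} - y^{2} - 3 \cos{\left(y \right)}

Derivation:
Substitute the ansatz u = A y^{2} + B x y^{2} + C x^{2} y + D \cos{\left(y \right)} into the left-hand side.
Derivatives of the ansatz:
  u_yyy = D \sin{\left(y \right)}
  u_xxx = 0
  u_xx = 2 C y
  u_yy = 2 A + 2 B x - D \cos{\left(y \right)}
Term by term:
  2·u_yyy = 2 D \sin{\left(y \right)}
  u_xxx = 0
  3·u_xx = 6 C y
  -2·u_yy = - 4 A - 4 B x + 2 D \cos{\left(y \right)}
So the left-hand side equals
  - 4 A - 4 B x + 6 C y + 2 D \sin{\left(y \right)} + 2 D \cos{\left(y \right)}
This must equal f(x, y) identically; expanded, f = - 4 x - 12 y - 6 \sin{\left(y \right)} - 6 \cos{\left(y \right)} + 4.
Matching coefficients of the independent functions:
  [constant term]:  - 4 A = 4
  [x]:  - 4 B = -4
  [y]:  6 C = -12
  [\sin{\left(y \right)}, \cos{\left(y \right)}]:  2 D = -6
Solving: A = -1, B = 1, C = -2, D = -3.
Check against the point condition:
  u(0, 0) = -3  ⟹  D = -3  ✓
Hence u(x, y) = - 2 x^{2} y + x y^{2} - y^{2} - 3 \cos{\left(y \right)}.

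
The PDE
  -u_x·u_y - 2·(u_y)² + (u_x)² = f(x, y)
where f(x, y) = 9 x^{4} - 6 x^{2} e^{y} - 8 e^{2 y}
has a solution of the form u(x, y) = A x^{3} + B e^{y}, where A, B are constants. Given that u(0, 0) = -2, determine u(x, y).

Answer: u(x, y) = - x^{3} - 2 e^{y}

Derivation:
Substitute the ansatz u = A x^{3} + B e^{y} into the left-hand side.
Derivatives of the ansatz:
  u_x = 3 A x^{2}
  u_y = B e^{y}
Term by term:
  -u_x·u_y = - 3 A B x^{2} e^{y}
  -2·(u_y)² = - 2 B^{2} e^{2 y}
  (u_x)² = 9 A^{2} x^{4}
So the left-hand side equals
  9 A^{2} x^{4} - 3 A B x^{2} e^{y} - 2 B^{2} e^{2 y}
This must equal f(x, y) = 9 x^{4} - 6 x^{2} e^{y} - 8 e^{2 y} identically.
Matching coefficients of the independent functions:
  [x^{4}]:  9 A^{2} = 9
  [x^{2} e^{y}]:  - 3 A B = -6
  [e^{2 y}]:  - 2 B^{2} = -8
These equations allow (A, B) = (-1, -2) or (1, 2).
Impose the point condition(s):
  u(0, 0) = -2  ⟹  B = -2
Only A = -1, B = -2 satisfies everything.
Hence u(x, y) = - x^{3} - 2 e^{y}.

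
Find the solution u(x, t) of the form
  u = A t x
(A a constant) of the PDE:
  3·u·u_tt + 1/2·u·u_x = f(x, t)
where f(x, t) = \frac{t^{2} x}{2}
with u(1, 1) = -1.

Substitute the ansatz u = A t x into the left-hand side.
Derivatives of the ansatz:
  u_tt = 0
  u_x = A t
Term by term:
  3·u·u_tt = 0
  1/2·u·u_x = \frac{A^{2} t^{2} x}{2}
So the left-hand side equals
  \frac{A^{2} t^{2} x}{2}
This must equal f(x, t) = \frac{t^{2} x}{2} identically.
Matching coefficients of the independent functions:
  [t^{2} x]:  \frac{A^{2}}{2} = \frac{1}{2}
These equations allow (A) = (-1) or (1).
Impose the point condition(s):
  u(1, 1) = -1  ⟹  A = -1
Only A = -1 satisfies everything.
Hence u(x, t) = - t x.

Answer: u(x, t) = - t x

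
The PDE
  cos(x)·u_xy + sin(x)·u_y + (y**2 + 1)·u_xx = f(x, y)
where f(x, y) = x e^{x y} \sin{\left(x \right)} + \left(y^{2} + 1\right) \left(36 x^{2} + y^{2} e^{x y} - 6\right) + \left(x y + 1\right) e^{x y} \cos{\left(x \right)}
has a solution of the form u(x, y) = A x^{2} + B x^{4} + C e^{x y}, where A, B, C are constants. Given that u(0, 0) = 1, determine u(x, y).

Answer: u(x, y) = 3 x^{4} - 3 x^{2} + e^{x y}

Derivation:
Substitute the ansatz u = A x^{2} + B x^{4} + C e^{x y} into the left-hand side.
Derivatives of the ansatz:
  u_xy = C x y e^{x y} + C e^{x y}
  u_y = C x e^{x y}
  u_xx = 2 A + 12 B x^{2} + C y^{2} e^{x y}
Term by term:
  cos(x)·u_xy = C x y e^{x y} \cos{\left(x \right)} + C e^{x y} \cos{\left(x \right)}
  sin(x)·u_y = C x e^{x y} \sin{\left(x \right)}
  (y**2 + 1)·u_xx = 2 A y^{2} + 2 A + 12 B x^{2} y^{2} + 12 B x^{2} + C y^{4} e^{x y} + C y^{2} e^{x y}
So the left-hand side equals
  2 A y^{2} + 2 A + 12 B x^{2} y^{2} + 12 B x^{2} + C x y e^{x y} \cos{\left(x \right)} + C x e^{x y} \sin{\left(x \right)} + C y^{4} e^{x y} + C y^{2} e^{x y} + C e^{x y} \cos{\left(x \right)}
This must equal f(x, y) identically; expanded, f = 36 x^{2} y^{2} + 36 x^{2} + x y e^{x y} \cos{\left(x \right)} + x e^{x y} \sin{\left(x \right)} + y^{4} e^{x y} + y^{2} e^{x y} - 6 y^{2} + e^{x y} \cos{\left(x \right)} - 6.
Matching coefficients of the independent functions:
  [constant term, y^{2}]:  2 A = -6
  [x^{2}, x^{2} y^{2}]:  12 B = 36
  [y^{2} e^{x y}, y^{4} e^{x y}, e^{x y} \cos{\left(x \right)}, x e^{x y} \sin{\left(x \right)}, …]:  C = 1
Solving: A = -3, B = 3, C = 1.
Check against the point condition:
  u(0, 0) = 1  ⟹  C = 1  ✓
Hence u(x, y) = 3 x^{4} - 3 x^{2} + e^{x y}.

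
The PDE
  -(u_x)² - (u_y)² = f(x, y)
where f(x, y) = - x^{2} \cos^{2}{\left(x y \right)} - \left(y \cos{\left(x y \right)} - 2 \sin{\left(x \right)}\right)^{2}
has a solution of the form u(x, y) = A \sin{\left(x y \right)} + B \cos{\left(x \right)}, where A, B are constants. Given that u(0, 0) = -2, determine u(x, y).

Answer: u(x, y) = - \sin{\left(x y \right)} - 2 \cos{\left(x \right)}

Derivation:
Substitute the ansatz u = A \sin{\left(x y \right)} + B \cos{\left(x \right)} into the left-hand side.
Derivatives of the ansatz:
  u_x = A y \cos{\left(x y \right)} - B \sin{\left(x \right)}
  u_y = A x \cos{\left(x y \right)}
Term by term:
  -(u_x)² = - A^{2} y^{2} \cos^{2}{\left(x y \right)} + 2 A B y \sin{\left(x \right)} \cos{\left(x y \right)} - B^{2} \sin^{2}{\left(x \right)}
  -(u_y)² = - A^{2} x^{2} \cos^{2}{\left(x y \right)}
So the left-hand side equals
  - A^{2} x^{2} \cos^{2}{\left(x y \right)} - A^{2} y^{2} \cos^{2}{\left(x y \right)} + 2 A B y \sin{\left(x \right)} \cos{\left(x y \right)} - B^{2} \sin^{2}{\left(x \right)}
This must equal f(x, y) identically; expanded, f = - x^{2} \cos^{2}{\left(x y \right)} - y^{2} \cos^{2}{\left(x y \right)} + 4 y \sin{\left(x \right)} \cos{\left(x y \right)} - 4 \sin^{2}{\left(x \right)}.
Matching coefficients of the independent functions:
  [x^{2} \cos^{2}{\left(x y \right)}, y^{2} \cos^{2}{\left(x y \right)}]:  - A^{2} = -1
  [y \sin{\left(x \right)} \cos{\left(x y \right)}]:  2 A B = 4
  [\sin^{2}{\left(x \right)}]:  - B^{2} = -4
These equations allow (A, B) = (-1, -2) or (1, 2).
Impose the point condition(s):
  u(0, 0) = -2  ⟹  B = -2
Only A = -1, B = -2 satisfies everything.
Hence u(x, y) = - \sin{\left(x y \right)} - 2 \cos{\left(x \right)}.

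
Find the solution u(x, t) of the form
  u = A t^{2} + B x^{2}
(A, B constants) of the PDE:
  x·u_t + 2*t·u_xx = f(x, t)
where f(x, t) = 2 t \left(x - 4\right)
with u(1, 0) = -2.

Substitute the ansatz u = A t^{2} + B x^{2} into the left-hand side.
Derivatives of the ansatz:
  u_t = 2 A t
  u_xx = 2 B
Term by term:
  x·u_t = 2 A t x
  2*t·u_xx = 4 B t
So the left-hand side equals
  2 A t x + 4 B t
This must equal f(x, t) = 2 t \left(x - 4\right) identically.
Matching coefficients of the independent functions:
  [t]:  4 B = -8
  [t x]:  2 A = 2
Solving: A = 1, B = -2.
Check against the point condition:
  u(1, 0) = -2  ⟹  B = -2  ✓
Hence u(x, t) = t^{2} - 2 x^{2}.

Answer: u(x, t) = t^{2} - 2 x^{2}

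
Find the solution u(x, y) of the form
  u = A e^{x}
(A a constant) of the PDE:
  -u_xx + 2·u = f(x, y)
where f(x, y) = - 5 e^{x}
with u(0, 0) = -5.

Substitute the ansatz u = A e^{x} into the left-hand side.
Derivatives of the ansatz:
  u_xx = A e^{x}
Term by term:
  -u_xx = - A e^{x}
  2·u = 2 A e^{x}
So the left-hand side equals
  A e^{x}
This must equal f(x, y) = - 5 e^{x} identically.
Matching coefficients of the independent functions:
  [e^{x}]:  A = -5
Solving: A = -5.
Check against the point condition:
  u(0, 0) = -5  ⟹  A = -5  ✓
Hence u(x, y) = - 5 e^{x}.

Answer: u(x, y) = - 5 e^{x}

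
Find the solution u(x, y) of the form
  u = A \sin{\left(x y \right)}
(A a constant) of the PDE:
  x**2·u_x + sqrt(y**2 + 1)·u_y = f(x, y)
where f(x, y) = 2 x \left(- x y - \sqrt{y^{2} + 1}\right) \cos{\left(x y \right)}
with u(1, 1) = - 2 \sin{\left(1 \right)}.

Answer: u(x, y) = - 2 \sin{\left(x y \right)}

Derivation:
Substitute the ansatz u = A \sin{\left(x y \right)} into the left-hand side.
Derivatives of the ansatz:
  u_x = A y \cos{\left(x y \right)}
  u_y = A x \cos{\left(x y \right)}
Term by term:
  x**2·u_x = A x^{2} y \cos{\left(x y \right)}
  sqrt(y**2 + 1)·u_y = A x \sqrt{y^{2} + 1} \cos{\left(x y \right)}
So the left-hand side equals
  A x^{2} y \cos{\left(x y \right)} + A x \sqrt{y^{2} + 1} \cos{\left(x y \right)}
This must equal f(x, y) identically; expanded, f = - 2 x^{2} y \cos{\left(x y \right)} - 2 x \sqrt{y^{2} + 1} \cos{\left(x y \right)}.
Matching coefficients of the independent functions:
  [x \sqrt{y^{2} + 1} \cos{\left(x y \right)}, x^{2} y \cos{\left(x y \right)}]:  A = -2
Solving: A = -2.
Check against the point condition:
  u(1, 1) = - 2 \sin{\left(1 \right)}  ⟹  A \sin{\left(1 \right)} = - 2 \sin{\left(1 \right)}  ✓
Hence u(x, y) = - 2 \sin{\left(x y \right)}.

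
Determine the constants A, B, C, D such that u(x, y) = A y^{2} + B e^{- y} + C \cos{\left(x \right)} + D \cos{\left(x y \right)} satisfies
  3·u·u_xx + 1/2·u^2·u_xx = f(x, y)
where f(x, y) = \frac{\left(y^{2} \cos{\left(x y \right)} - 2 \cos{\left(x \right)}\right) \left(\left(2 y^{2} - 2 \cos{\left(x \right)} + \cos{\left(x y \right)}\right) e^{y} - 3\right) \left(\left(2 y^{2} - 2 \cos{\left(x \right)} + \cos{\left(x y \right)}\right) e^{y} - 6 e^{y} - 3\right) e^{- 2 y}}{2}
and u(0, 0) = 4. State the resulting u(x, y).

Substitute the ansatz u = A y^{2} + B e^{- y} + C \cos{\left(x \right)} + D \cos{\left(x y \right)} into the left-hand side.
Derivatives of the ansatz:
  u_xx = - C \cos{\left(x \right)} - D y^{2} \cos{\left(x y \right)}
Term by term:
  3·u·u_xx = - 3 A C y^{2} \cos{\left(x \right)} - 3 A D y^{4} \cos{\left(x y \right)} - 3 B C e^{- y} \cos{\left(x \right)} - 3 B D y^{2} e^{- y} \cos{\left(x y \right)} - 3 C^{2} \cos^{2}{\left(x \right)} - 3 C D y^{2} \cos{\left(x \right)} \cos{\left(x y \right)} - 3 C D \cos{\left(x \right)} \cos{\left(x y \right)} - 3 D^{2} y^{2} \cos^{2}{\left(x y \right)}
  1/2·u^2·u_xx = - \frac{A^{2} C y^{4} \cos{\left(x \right)}}{2} - \frac{A^{2} D y^{6} \cos{\left(x y \right)}}{2} - A B C y^{2} e^{- y} \cos{\left(x \right)} - A B D y^{4} e^{- y} \cos{\left(x y \right)} - A C^{2} y^{2} \cos^{2}{\left(x \right)} - A C D y^{4} \cos{\left(x \right)} \cos{\left(x y \right)} - A C D y^{2} \cos{\left(x \right)} \cos{\left(x y \right)} - A D^{2} y^{4} \cos^{2}{\left(x y \right)} - \frac{B^{2} C e^{- 2 y} \cos{\left(x \right)}}{2} - \frac{B^{2} D y^{2} e^{- 2 y} \cos{\left(x y \right)}}{2} - B C^{2} e^{- y} \cos^{2}{\left(x \right)} - B C D y^{2} e^{- y} \cos{\left(x \right)} \cos{\left(x y \right)} - B C D e^{- y} \cos{\left(x \right)} \cos{\left(x y \right)} - B D^{2} y^{2} e^{- y} \cos^{2}{\left(x y \right)} - \frac{C^{3} \cos^{3}{\left(x \right)}}{2} - \frac{C^{2} D y^{2} \cos^{2}{\left(x \right)} \cos{\left(x y \right)}}{2} - C^{2} D \cos^{2}{\left(x \right)} \cos{\left(x y \right)} - C D^{2} y^{2} \cos{\left(x \right)} \cos^{2}{\left(x y \right)} - \frac{C D^{2} \cos{\left(x \right)} \cos^{2}{\left(x y \right)}}{2} - \frac{D^{3} y^{2} \cos^{3}{\left(x y \right)}}{2}
Sum these and collect like terms in the independent variables.
This must equal f(x, y) identically; expanded, f = 2 y^{6} \cos{\left(x y \right)} - 4 y^{4} \cos{\left(x \right)} \cos{\left(x y \right)} - 4 y^{4} \cos{\left(x \right)} + 2 y^{4} \cos^{2}{\left(x y \right)} - 6 y^{4} \cos{\left(x y \right)} - 6 y^{4} e^{- y} \cos{\left(x y \right)} + 2 y^{2} \cos^{2}{\left(x \right)} \cos{\left(x y \right)} + 8 y^{2} \cos^{2}{\left(x \right)} - 2 y^{2} \cos{\left(x \right)} \cos^{2}{\left(x y \right)} + 2 y^{2} \cos{\left(x \right)} \cos{\left(x y \right)} + 12 y^{2} \cos{\left(x \right)} + \frac{y^{2} \cos^{3}{\left(x y \right)}}{2} - 3 y^{2} \cos^{2}{\left(x y \right)} + 6 y^{2} e^{- y} \cos{\left(x \right)} \cos{\left(x y \right)} + 12 y^{2} e^{- y} \cos{\left(x \right)} - 3 y^{2} e^{- y} \cos^{2}{\left(x y \right)} + 9 y^{2} e^{- y} \cos{\left(x y \right)} + \frac{9 y^{2} e^{- 2 y} \cos{\left(x y \right)}}{2} - 4 \cos^{3}{\left(x \right)} + 4 \cos^{2}{\left(x \right)} \cos{\left(x y \right)} - 12 \cos^{2}{\left(x \right)} - \cos{\left(x \right)} \cos^{2}{\left(x y \right)} + 6 \cos{\left(x \right)} \cos{\left(x y \right)} - 12 e^{- y} \cos^{2}{\left(x \right)} + 6 e^{- y} \cos{\left(x \right)} \cos{\left(x y \right)} - 18 e^{- y} \cos{\left(x \right)} - 9 e^{- 2 y} \cos{\left(x \right)}.
Matching coefficients of the independent functions:
(each divided by its leading coefficient; functions giving the same equation are listed together)
  [y^{2} \cos{\left(x \right)}]:  A C + 4 = 0
  [y^{2} \cos^{2}{\left(x \right)}]:  A C^{2} + 8 = 0
  [y^{2} \cos^{2}{\left(x y \right)}]:  D^{2} - 1 = 0
  [y^{2} \cos^{3}{\left(x y \right)}]:  D^{3} + 1 = 0
  [y^{4} \cos{\left(x \right)}]:  A^{2} C - 8 = 0
  [y^{4} \cos{\left(x y \right)}]:  A D - 2 = 0
  [y^{4} \cos^{2}{\left(x y \right)}]:  A D^{2} + 2 = 0
  [y^{6} \cos{\left(x y \right)}]:  A^{2} D + 4 = 0
  [e^{- 2 y} \cos{\left(x \right)}]:  B^{2} C - 18 = 0
  [e^{- y} \cos{\left(x \right)}]:  B C - 6 = 0
  [e^{- y} \cos^{2}{\left(x \right)}]:  B C^{2} - 12 = 0
  [\cos{\left(x \right)} \cos{\left(x y \right)}]:  C D + 2 = 0
  [\cos{\left(x \right)} \cos^{2}{\left(x y \right)}, y^{2} \cos{\left(x \right)} \cos^{2}{\left(x y \right)}]:  C D^{2} - 2 = 0
  [\cos^{2}{\left(x \right)} \cos{\left(x y \right)}, y^{2} \cos^{2}{\left(x \right)} \cos{\left(x y \right)}]:  C^{2} D + 4 = 0
  [y^{2} e^{- 2 y} \cos{\left(x y \right)}]:  B^{2} D + 9 = 0
  [y^{2} e^{- y} \cos{\left(x \right)}]:  A B C + 12 = 0
  [y^{2} e^{- y} \cos{\left(x y \right)}]:  B D + 3 = 0
  [y^{2} e^{- y} \cos^{2}{\left(x y \right)}]:  B D^{2} - 3 = 0
  [y^{2} \cos{\left(x \right)} \cos{\left(x y \right)}]:  A C D + 3 C D + 2 = 0
  [y^{4} e^{- y} \cos{\left(x y \right)}]:  A B D - 6 = 0
  [y^{4} \cos{\left(x \right)} \cos{\left(x y \right)}]:  A C D - 4 = 0
  [e^{- y} \cos{\left(x \right)} \cos{\left(x y \right)}, y^{2} e^{- y} \cos{\left(x \right)} \cos{\left(x y \right)}]:  B C D + 6 = 0
  [\cos^{2}{\left(x \right)}]:  C^{2} - 4 = 0
  [\cos^{3}{\left(x \right)}]:  C^{3} - 8 = 0
Solving: A = -2, B = 3, C = 2, D = -1.
Check against the point condition:
  u(0, 0) = 4  ⟹  B + C + D = 4  ✓
Hence u(x, y) = - 2 y^{2} + 2 \cos{\left(x \right)} - \cos{\left(x y \right)} + 3 e^{- y}.

Answer: u(x, y) = - 2 y^{2} + 2 \cos{\left(x \right)} - \cos{\left(x y \right)} + 3 e^{- y}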